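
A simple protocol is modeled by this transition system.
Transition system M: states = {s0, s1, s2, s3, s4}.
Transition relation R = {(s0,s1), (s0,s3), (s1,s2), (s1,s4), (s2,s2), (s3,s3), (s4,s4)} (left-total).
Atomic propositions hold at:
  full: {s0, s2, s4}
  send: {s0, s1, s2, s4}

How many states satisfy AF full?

4

AF full: least fixpoint, start Z0 = {s0, s2, s4}, add states with every successor in Z. Z1 = {s0, s1, s2, s4}; fixed.
Sat(AF full) = {s0, s1, s2, s4}
|Sat(AF full)| = |{s0, s1, s2, s4}| = 4.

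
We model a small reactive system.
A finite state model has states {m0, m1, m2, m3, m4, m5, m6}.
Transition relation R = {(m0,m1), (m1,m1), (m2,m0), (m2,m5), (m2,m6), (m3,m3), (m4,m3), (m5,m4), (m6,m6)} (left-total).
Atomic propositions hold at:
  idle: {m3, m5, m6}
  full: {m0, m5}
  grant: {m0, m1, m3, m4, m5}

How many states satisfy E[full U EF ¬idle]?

Sat(¬idle) = {m0, m1, m2, m4}
EF ¬idle: least fixpoint, start Z0 = {m0, m1, m2, m4}, add states with some successor in Z. Z1 = {m0, m1, m2, m4, m5}; fixed.
Sat(EF ¬idle) = {m0, m1, m2, m4, m5}
E[full U EF ¬idle]: least fixpoint, start Z0 = Sat(EF ¬idle) = {m0, m1, m2, m4, m5}, add states in Sat(full) with some successor in Z. Already a fixed point.
Sat(E[full U EF ¬idle]) = {m0, m1, m2, m4, m5}
|Sat(E[full U EF ¬idle])| = |{m0, m1, m2, m4, m5}| = 5.

5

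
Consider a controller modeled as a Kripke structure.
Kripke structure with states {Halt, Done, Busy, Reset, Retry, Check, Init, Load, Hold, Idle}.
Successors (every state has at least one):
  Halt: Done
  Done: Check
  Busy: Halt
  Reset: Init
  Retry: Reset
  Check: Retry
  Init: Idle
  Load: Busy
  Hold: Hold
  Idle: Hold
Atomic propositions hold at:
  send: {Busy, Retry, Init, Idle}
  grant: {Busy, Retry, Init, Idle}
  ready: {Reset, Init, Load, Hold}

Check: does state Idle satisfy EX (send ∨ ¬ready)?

No

Sat(¬ready) = {Halt, Done, Busy, Retry, Check, Idle}
Sat(send ∨ ¬ready) = {Halt, Done, Busy, Retry, Check, Init, Idle}
Sat(EX (send ∨ ¬ready)) = {s : some successor in {Halt, Done, Busy, Retry, Check, Init, Idle}} = {Halt, Done, Busy, Reset, Check, Init, Load}
Idle ∉ Sat(EX (send ∨ ¬ready)) = {Halt, Done, Busy, Reset, Check, Init, Load}, so the formula does not hold at Idle.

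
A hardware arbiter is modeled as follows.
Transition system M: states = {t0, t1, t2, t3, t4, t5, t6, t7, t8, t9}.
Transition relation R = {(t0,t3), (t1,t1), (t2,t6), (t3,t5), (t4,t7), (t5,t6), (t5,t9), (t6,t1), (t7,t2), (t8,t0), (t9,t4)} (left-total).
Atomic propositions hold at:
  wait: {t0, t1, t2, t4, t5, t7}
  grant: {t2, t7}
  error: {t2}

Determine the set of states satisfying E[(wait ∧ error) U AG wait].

Sat(wait ∧ error) = {t2}
AG wait: greatest fixpoint, start Z0 = {t0, t1, t2, t4, t5, t7}, keep only states in Sat with every successor in Z. Z1 = {t1, t4, t7}; Z2 = {t1, t4}; Z3 = {t1}; fixed.
Sat(AG wait) = {t1}
E[(wait ∧ error) U AG wait]: least fixpoint, start Z0 = Sat(AG wait) = {t1}, add states in Sat(wait ∧ error) with some successor in Z. Already a fixed point.
Sat(E[(wait ∧ error) U AG wait]) = {t1}

{t1}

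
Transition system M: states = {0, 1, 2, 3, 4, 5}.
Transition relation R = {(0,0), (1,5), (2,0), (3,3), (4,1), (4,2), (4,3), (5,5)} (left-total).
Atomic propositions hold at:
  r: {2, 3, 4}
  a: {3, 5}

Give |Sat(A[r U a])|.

A[r U a]: least fixpoint, start Z0 = Sat(a) = {3, 5}, add states in Sat(r) with every successor in Z. Already a fixed point.
Sat(A[r U a]) = {3, 5}
|Sat(A[r U a])| = |{3, 5}| = 2.

2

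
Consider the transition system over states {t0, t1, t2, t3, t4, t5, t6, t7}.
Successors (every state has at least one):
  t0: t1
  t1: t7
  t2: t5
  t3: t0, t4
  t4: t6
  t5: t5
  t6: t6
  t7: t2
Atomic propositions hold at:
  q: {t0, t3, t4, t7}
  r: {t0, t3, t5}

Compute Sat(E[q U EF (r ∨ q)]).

{t0, t1, t2, t3, t4, t5, t7}

Sat(r ∨ q) = {t0, t3, t4, t5, t7}
EF (r ∨ q): least fixpoint, start Z0 = {t0, t3, t4, t5, t7}, add states with some successor in Z. Z1 = {t0, t1, t2, t3, t4, t5, t7}; fixed.
Sat(EF (r ∨ q)) = {t0, t1, t2, t3, t4, t5, t7}
E[q U EF (r ∨ q)]: least fixpoint, start Z0 = Sat(EF (r ∨ q)) = {t0, t1, t2, t3, t4, t5, t7}, add states in Sat(q) with some successor in Z. Already a fixed point.
Sat(E[q U EF (r ∨ q)]) = {t0, t1, t2, t3, t4, t5, t7}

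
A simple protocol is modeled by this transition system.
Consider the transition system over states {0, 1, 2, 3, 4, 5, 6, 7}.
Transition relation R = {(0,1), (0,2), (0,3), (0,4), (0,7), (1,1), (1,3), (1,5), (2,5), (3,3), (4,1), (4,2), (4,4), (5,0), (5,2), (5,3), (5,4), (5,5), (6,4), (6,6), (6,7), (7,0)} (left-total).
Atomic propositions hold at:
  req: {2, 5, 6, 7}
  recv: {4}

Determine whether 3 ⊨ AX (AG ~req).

Yes

Sat(~req) = {0, 1, 3, 4}
AG ~req: greatest fixpoint, start Z0 = {0, 1, 3, 4}, keep only states in Sat with every successor in Z. Z1 = {3}; fixed.
Sat(AG ~req) = {3}
Sat(AX (AG ~req)) = {s : every successor in {3}} = {3}
3 ∈ Sat(AX (AG ~req)) = {3}, so the formula holds at 3.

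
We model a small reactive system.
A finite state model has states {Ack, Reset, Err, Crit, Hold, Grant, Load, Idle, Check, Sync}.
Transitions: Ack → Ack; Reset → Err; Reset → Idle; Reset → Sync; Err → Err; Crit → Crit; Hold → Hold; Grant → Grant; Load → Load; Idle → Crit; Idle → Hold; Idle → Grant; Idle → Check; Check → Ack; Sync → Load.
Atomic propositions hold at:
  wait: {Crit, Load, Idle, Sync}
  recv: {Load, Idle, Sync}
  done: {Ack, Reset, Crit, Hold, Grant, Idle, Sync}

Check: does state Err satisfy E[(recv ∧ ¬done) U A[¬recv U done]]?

Sat(¬done) = {Err, Load, Check}
Sat(recv ∧ ¬done) = {Load}
Sat(¬recv) = {Ack, Reset, Err, Crit, Hold, Grant, Check}
A[¬recv U done]: least fixpoint, start Z0 = Sat(done) = {Ack, Reset, Crit, Hold, Grant, Idle, Sync}, add states in Sat(¬recv) with every successor in Z. Z1 = {Ack, Reset, Crit, Hold, Grant, Idle, Check, Sync}; fixed.
Sat(A[¬recv U done]) = {Ack, Reset, Crit, Hold, Grant, Idle, Check, Sync}
E[(recv ∧ ¬done) U A[¬recv U done]]: least fixpoint, start Z0 = Sat(A[¬recv U done]) = {Ack, Reset, Crit, Hold, Grant, Idle, Check, Sync}, add states in Sat(recv ∧ ¬done) with some successor in Z. Already a fixed point.
Sat(E[(recv ∧ ¬done) U A[¬recv U done]]) = {Ack, Reset, Crit, Hold, Grant, Idle, Check, Sync}
Err ∉ Sat(E[(recv ∧ ¬done) U A[¬recv U done]]) = {Ack, Reset, Crit, Hold, Grant, Idle, Check, Sync}, so the formula does not hold at Err.

No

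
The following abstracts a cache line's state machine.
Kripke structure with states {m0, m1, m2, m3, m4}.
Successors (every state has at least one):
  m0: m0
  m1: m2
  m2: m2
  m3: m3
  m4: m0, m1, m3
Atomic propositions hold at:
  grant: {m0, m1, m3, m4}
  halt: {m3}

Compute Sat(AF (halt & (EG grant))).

EG grant: greatest fixpoint, start Z0 = {m0, m1, m3, m4}, keep only states in Sat with some successor in Z. Z1 = {m0, m3, m4}; fixed.
Sat(EG grant) = {m0, m3, m4}
Sat(halt & (EG grant)) = {m3}
AF (halt & (EG grant)): least fixpoint, start Z0 = {m3}, add states with every successor in Z. Already a fixed point.
Sat(AF (halt & (EG grant))) = {m3}

{m3}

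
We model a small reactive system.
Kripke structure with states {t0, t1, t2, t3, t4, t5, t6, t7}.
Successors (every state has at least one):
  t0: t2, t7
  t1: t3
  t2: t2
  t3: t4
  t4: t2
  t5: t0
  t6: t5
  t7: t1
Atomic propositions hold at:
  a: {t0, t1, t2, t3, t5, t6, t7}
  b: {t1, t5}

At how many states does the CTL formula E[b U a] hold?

E[b U a]: least fixpoint, start Z0 = Sat(a) = {t0, t1, t2, t3, t5, t6, t7}, add states in Sat(b) with some successor in Z. Already a fixed point.
Sat(E[b U a]) = {t0, t1, t2, t3, t5, t6, t7}
|Sat(E[b U a])| = |{t0, t1, t2, t3, t5, t6, t7}| = 7.

7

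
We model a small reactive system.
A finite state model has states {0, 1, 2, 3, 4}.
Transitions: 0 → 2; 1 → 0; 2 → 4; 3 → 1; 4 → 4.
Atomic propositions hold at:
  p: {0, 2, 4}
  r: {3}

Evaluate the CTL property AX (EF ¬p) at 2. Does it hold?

No

Sat(¬p) = {1, 3}
EF ¬p: least fixpoint, start Z0 = {1, 3}, add states with some successor in Z. Already a fixed point.
Sat(EF ¬p) = {1, 3}
Sat(AX (EF ¬p)) = {s : every successor in {1, 3}} = {3}
2 ∉ Sat(AX (EF ¬p)) = {3}, so the formula does not hold at 2.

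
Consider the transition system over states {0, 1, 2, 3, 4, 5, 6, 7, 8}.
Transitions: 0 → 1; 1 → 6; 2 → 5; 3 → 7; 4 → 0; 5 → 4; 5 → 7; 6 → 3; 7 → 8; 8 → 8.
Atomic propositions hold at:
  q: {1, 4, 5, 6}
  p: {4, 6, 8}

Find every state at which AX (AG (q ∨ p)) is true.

Sat(q ∨ p) = {1, 4, 5, 6, 8}
AG (q ∨ p): greatest fixpoint, start Z0 = {1, 4, 5, 6, 8}, keep only states in Sat with every successor in Z. Z1 = {1, 8}; Z2 = {8}; fixed.
Sat(AG (q ∨ p)) = {8}
Sat(AX (AG (q ∨ p))) = {s : every successor in {8}} = {7, 8}

{7, 8}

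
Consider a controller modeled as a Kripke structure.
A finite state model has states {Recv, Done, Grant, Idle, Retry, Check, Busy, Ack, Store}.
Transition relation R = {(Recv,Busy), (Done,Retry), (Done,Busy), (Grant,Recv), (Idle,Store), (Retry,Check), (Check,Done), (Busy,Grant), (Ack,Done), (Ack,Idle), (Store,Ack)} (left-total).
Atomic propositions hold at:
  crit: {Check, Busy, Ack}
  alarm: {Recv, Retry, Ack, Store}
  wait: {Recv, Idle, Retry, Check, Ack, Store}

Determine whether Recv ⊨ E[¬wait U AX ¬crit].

Sat(¬wait) = {Done, Grant, Busy}
Sat(¬crit) = {Recv, Done, Grant, Idle, Retry, Store}
Sat(AX ¬crit) = {s : every successor in {Recv, Done, Grant, Idle, Retry, Store}} = {Grant, Idle, Check, Busy, Ack}
E[¬wait U AX ¬crit]: least fixpoint, start Z0 = Sat(AX ¬crit) = {Grant, Idle, Check, Busy, Ack}, add states in Sat(¬wait) with some successor in Z. Z1 = {Done, Grant, Idle, Check, Busy, Ack}; fixed.
Sat(E[¬wait U AX ¬crit]) = {Done, Grant, Idle, Check, Busy, Ack}
Recv ∉ Sat(E[¬wait U AX ¬crit]) = {Done, Grant, Idle, Check, Busy, Ack}, so the formula does not hold at Recv.

No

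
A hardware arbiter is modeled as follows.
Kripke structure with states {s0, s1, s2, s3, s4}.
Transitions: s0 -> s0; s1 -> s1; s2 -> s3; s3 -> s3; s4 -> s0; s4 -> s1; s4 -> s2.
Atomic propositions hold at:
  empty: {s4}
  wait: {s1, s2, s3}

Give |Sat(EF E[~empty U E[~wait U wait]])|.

4

Sat(~empty) = {s0, s1, s2, s3}
Sat(~wait) = {s0, s4}
E[~wait U wait]: least fixpoint, start Z0 = Sat(wait) = {s1, s2, s3}, add states in Sat(~wait) with some successor in Z. Z1 = {s1, s2, s3, s4}; fixed.
Sat(E[~wait U wait]) = {s1, s2, s3, s4}
E[~empty U E[~wait U wait]]: least fixpoint, start Z0 = Sat(E[~wait U wait]) = {s1, s2, s3, s4}, add states in Sat(~empty) with some successor in Z. Already a fixed point.
Sat(E[~empty U E[~wait U wait]]) = {s1, s2, s3, s4}
EF E[~empty U E[~wait U wait]]: least fixpoint, start Z0 = {s1, s2, s3, s4}, add states with some successor in Z. Already a fixed point.
Sat(EF E[~empty U E[~wait U wait]]) = {s1, s2, s3, s4}
|Sat(EF E[~empty U E[~wait U wait]])| = |{s1, s2, s3, s4}| = 4.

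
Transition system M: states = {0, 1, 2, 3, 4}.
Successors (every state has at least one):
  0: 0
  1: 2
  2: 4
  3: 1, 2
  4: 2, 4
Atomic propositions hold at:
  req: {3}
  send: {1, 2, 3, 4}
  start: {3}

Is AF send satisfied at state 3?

Yes

AF send: least fixpoint, start Z0 = {1, 2, 3, 4}, add states with every successor in Z. Already a fixed point.
Sat(AF send) = {1, 2, 3, 4}
3 ∈ Sat(AF send) = {1, 2, 3, 4}, so the formula holds at 3.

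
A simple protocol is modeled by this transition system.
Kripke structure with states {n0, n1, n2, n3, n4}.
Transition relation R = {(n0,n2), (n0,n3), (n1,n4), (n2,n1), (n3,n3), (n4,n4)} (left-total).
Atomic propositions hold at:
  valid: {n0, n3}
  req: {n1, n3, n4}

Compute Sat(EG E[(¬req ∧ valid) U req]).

Sat(¬req) = {n0, n2}
Sat(¬req ∧ valid) = {n0}
E[(¬req ∧ valid) U req]: least fixpoint, start Z0 = Sat(req) = {n1, n3, n4}, add states in Sat(¬req ∧ valid) with some successor in Z. Z1 = {n0, n1, n3, n4}; fixed.
Sat(E[(¬req ∧ valid) U req]) = {n0, n1, n3, n4}
EG E[(¬req ∧ valid) U req]: greatest fixpoint, start Z0 = {n0, n1, n3, n4}, keep only states in Sat with some successor in Z. Already a fixed point.
Sat(EG E[(¬req ∧ valid) U req]) = {n0, n1, n3, n4}

{n0, n1, n3, n4}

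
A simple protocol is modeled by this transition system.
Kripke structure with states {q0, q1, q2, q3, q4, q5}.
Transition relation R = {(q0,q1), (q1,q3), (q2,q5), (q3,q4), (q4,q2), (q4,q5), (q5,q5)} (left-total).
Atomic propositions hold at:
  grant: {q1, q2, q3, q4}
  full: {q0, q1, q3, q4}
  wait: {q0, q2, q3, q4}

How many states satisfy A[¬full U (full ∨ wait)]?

Sat(¬full) = {q2, q5}
Sat(full ∨ wait) = {q0, q1, q2, q3, q4}
A[¬full U (full ∨ wait)]: least fixpoint, start Z0 = Sat((full ∨ wait)) = {q0, q1, q2, q3, q4}, add states in Sat(¬full) with every successor in Z. Already a fixed point.
Sat(A[¬full U (full ∨ wait)]) = {q0, q1, q2, q3, q4}
|Sat(A[¬full U (full ∨ wait)])| = |{q0, q1, q2, q3, q4}| = 5.

5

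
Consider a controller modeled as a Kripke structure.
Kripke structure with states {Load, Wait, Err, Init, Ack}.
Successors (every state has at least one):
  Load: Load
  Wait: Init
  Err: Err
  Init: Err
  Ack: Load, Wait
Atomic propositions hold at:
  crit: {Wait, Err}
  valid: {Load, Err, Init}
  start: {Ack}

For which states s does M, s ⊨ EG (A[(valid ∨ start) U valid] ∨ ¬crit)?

Sat(valid ∨ start) = {Load, Err, Init, Ack}
A[(valid ∨ start) U valid]: least fixpoint, start Z0 = Sat(valid) = {Load, Err, Init}, add states in Sat(valid ∨ start) with every successor in Z. Already a fixed point.
Sat(A[(valid ∨ start) U valid]) = {Load, Err, Init}
Sat(¬crit) = {Load, Init, Ack}
Sat(A[(valid ∨ start) U valid] ∨ ¬crit) = {Load, Err, Init, Ack}
EG (A[(valid ∨ start) U valid] ∨ ¬crit): greatest fixpoint, start Z0 = {Load, Err, Init, Ack}, keep only states in Sat with some successor in Z. Already a fixed point.
Sat(EG (A[(valid ∨ start) U valid] ∨ ¬crit)) = {Load, Err, Init, Ack}

{Load, Err, Init, Ack}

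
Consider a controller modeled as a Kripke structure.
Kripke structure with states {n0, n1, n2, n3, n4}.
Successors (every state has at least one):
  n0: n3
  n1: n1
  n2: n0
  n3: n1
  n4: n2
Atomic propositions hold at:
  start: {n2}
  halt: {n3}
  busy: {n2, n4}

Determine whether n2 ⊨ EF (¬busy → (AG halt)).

Sat(¬busy) = {n0, n1, n3}
AG halt: greatest fixpoint, start Z0 = {n3}, keep only states in Sat with every successor in Z. Z1 = ∅; fixed.
Sat(AG halt) = ∅
Sat(¬busy → (AG halt)) = {n2, n4}
EF (¬busy → (AG halt)): least fixpoint, start Z0 = {n2, n4}, add states with some successor in Z. Already a fixed point.
Sat(EF (¬busy → (AG halt))) = {n2, n4}
n2 ∈ Sat(EF (¬busy → (AG halt))) = {n2, n4}, so the formula holds at n2.

Yes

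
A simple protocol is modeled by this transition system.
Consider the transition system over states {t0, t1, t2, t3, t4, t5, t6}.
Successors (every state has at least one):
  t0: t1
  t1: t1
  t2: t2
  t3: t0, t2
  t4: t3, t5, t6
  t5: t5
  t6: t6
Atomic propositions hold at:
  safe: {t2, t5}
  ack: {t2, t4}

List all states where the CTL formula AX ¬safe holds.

{t0, t1, t6}

Sat(¬safe) = {t0, t1, t3, t4, t6}
Sat(AX ¬safe) = {s : every successor in {t0, t1, t3, t4, t6}} = {t0, t1, t6}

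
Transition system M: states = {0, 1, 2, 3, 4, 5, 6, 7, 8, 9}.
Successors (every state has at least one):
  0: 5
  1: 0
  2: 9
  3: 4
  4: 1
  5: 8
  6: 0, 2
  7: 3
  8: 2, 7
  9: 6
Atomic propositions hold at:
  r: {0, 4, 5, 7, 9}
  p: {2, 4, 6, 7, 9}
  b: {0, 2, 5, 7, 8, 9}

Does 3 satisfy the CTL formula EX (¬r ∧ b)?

No

Sat(¬r) = {1, 2, 3, 6, 8}
Sat(¬r ∧ b) = {2, 8}
Sat(EX (¬r ∧ b)) = {s : some successor in {2, 8}} = {5, 6, 8}
3 ∉ Sat(EX (¬r ∧ b)) = {5, 6, 8}, so the formula does not hold at 3.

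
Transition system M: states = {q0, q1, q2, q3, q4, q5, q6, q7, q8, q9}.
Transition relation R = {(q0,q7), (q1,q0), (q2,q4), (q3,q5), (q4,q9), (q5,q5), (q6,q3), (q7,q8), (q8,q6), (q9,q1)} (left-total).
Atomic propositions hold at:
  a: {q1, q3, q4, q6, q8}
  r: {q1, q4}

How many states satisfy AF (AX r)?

Sat(AX r) = {s : every successor in {q1, q4}} = {q2, q9}
AF (AX r): least fixpoint, start Z0 = {q2, q9}, add states with every successor in Z. Z1 = {q2, q4, q9}; fixed.
Sat(AF (AX r)) = {q2, q4, q9}
|Sat(AF (AX r))| = |{q2, q4, q9}| = 3.

3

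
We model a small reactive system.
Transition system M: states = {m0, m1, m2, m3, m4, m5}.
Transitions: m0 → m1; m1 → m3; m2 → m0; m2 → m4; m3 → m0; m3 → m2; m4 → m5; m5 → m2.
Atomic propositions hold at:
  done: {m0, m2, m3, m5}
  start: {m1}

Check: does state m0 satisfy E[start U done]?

E[start U done]: least fixpoint, start Z0 = Sat(done) = {m0, m2, m3, m5}, add states in Sat(start) with some successor in Z. Z1 = {m0, m1, m2, m3, m5}; fixed.
Sat(E[start U done]) = {m0, m1, m2, m3, m5}
m0 ∈ Sat(E[start U done]) = {m0, m1, m2, m3, m5}, so the formula holds at m0.

Yes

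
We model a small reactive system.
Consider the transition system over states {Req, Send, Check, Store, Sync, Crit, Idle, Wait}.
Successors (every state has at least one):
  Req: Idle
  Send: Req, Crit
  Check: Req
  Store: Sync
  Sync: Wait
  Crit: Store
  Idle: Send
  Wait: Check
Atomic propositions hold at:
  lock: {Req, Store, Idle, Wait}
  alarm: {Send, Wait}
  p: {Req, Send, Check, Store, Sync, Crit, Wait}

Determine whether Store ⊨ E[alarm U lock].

E[alarm U lock]: least fixpoint, start Z0 = Sat(lock) = {Req, Store, Idle, Wait}, add states in Sat(alarm) with some successor in Z. Z1 = {Req, Send, Store, Idle, Wait}; fixed.
Sat(E[alarm U lock]) = {Req, Send, Store, Idle, Wait}
Store ∈ Sat(E[alarm U lock]) = {Req, Send, Store, Idle, Wait}, so the formula holds at Store.

Yes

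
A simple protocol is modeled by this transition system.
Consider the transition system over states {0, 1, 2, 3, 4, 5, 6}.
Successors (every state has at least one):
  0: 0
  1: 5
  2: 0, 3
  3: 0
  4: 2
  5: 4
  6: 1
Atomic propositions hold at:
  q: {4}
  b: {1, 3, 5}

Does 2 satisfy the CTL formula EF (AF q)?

No

AF q: least fixpoint, start Z0 = {4}, add states with every successor in Z. Z1 = {4, 5}; Z2 = {1, 4, 5}; Z3 = {1, 4, 5, 6}; fixed.
Sat(AF q) = {1, 4, 5, 6}
EF (AF q): least fixpoint, start Z0 = {1, 4, 5, 6}, add states with some successor in Z. Already a fixed point.
Sat(EF (AF q)) = {1, 4, 5, 6}
2 ∉ Sat(EF (AF q)) = {1, 4, 5, 6}, so the formula does not hold at 2.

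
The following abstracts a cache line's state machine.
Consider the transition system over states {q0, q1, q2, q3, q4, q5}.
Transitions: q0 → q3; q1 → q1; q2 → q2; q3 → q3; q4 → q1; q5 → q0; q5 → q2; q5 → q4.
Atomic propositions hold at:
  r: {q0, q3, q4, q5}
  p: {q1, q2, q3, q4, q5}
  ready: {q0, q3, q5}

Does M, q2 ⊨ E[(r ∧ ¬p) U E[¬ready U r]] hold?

Sat(¬p) = {q0}
Sat(r ∧ ¬p) = {q0}
Sat(¬ready) = {q1, q2, q4}
E[¬ready U r]: least fixpoint, start Z0 = Sat(r) = {q0, q3, q4, q5}, add states in Sat(¬ready) with some successor in Z. Already a fixed point.
Sat(E[¬ready U r]) = {q0, q3, q4, q5}
E[(r ∧ ¬p) U E[¬ready U r]]: least fixpoint, start Z0 = Sat(E[¬ready U r]) = {q0, q3, q4, q5}, add states in Sat(r ∧ ¬p) with some successor in Z. Already a fixed point.
Sat(E[(r ∧ ¬p) U E[¬ready U r]]) = {q0, q3, q4, q5}
q2 ∉ Sat(E[(r ∧ ¬p) U E[¬ready U r]]) = {q0, q3, q4, q5}, so the formula does not hold at q2.

No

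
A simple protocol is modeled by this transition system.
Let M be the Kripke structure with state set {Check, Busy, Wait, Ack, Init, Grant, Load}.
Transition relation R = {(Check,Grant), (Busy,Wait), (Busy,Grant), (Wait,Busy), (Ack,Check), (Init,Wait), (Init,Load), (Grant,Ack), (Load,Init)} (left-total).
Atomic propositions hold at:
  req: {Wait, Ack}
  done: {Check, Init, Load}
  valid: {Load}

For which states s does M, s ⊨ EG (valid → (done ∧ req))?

Sat(done ∧ req) = ∅
Sat(valid → (done ∧ req)) = {Check, Busy, Wait, Ack, Init, Grant}
EG (valid → (done ∧ req)): greatest fixpoint, start Z0 = {Check, Busy, Wait, Ack, Init, Grant}, keep only states in Sat with some successor in Z. Already a fixed point.
Sat(EG (valid → (done ∧ req))) = {Check, Busy, Wait, Ack, Init, Grant}

{Check, Busy, Wait, Ack, Init, Grant}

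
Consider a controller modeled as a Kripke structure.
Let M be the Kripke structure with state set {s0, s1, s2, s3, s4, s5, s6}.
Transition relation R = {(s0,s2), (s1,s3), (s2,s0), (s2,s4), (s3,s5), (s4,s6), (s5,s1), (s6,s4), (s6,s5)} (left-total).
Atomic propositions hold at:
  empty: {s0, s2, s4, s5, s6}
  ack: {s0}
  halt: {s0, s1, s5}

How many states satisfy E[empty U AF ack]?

AF ack: least fixpoint, start Z0 = {s0}, add states with every successor in Z. Already a fixed point.
Sat(AF ack) = {s0}
E[empty U AF ack]: least fixpoint, start Z0 = Sat(AF ack) = {s0}, add states in Sat(empty) with some successor in Z. Z1 = {s0, s2}; fixed.
Sat(E[empty U AF ack]) = {s0, s2}
|Sat(E[empty U AF ack])| = |{s0, s2}| = 2.

2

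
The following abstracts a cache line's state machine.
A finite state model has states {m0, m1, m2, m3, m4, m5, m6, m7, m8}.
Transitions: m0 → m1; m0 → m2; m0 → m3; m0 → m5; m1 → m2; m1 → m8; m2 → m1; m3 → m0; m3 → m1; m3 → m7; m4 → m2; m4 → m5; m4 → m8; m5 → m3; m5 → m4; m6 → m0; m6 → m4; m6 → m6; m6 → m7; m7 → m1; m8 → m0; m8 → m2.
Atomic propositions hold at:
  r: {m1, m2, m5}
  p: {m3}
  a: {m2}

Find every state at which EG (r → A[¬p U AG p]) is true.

{m0, m3, m4, m6, m8}

Sat(¬p) = {m0, m1, m2, m4, m5, m6, m7, m8}
AG p: greatest fixpoint, start Z0 = {m3}, keep only states in Sat with every successor in Z. Z1 = ∅; fixed.
Sat(AG p) = ∅
A[¬p U AG p]: least fixpoint, start Z0 = Sat(AG p) = ∅, add states in Sat(¬p) with every successor in Z. Already a fixed point.
Sat(A[¬p U AG p]) = ∅
Sat(r → A[¬p U AG p]) = {m0, m3, m4, m6, m7, m8}
EG (r → A[¬p U AG p]): greatest fixpoint, start Z0 = {m0, m3, m4, m6, m7, m8}, keep only states in Sat with some successor in Z. Z1 = {m0, m3, m4, m6, m8}; fixed.
Sat(EG (r → A[¬p U AG p])) = {m0, m3, m4, m6, m8}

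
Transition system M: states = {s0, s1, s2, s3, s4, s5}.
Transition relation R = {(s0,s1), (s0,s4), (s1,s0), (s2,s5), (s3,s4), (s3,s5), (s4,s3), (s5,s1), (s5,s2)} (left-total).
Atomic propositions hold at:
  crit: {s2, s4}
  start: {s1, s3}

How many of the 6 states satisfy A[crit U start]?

A[crit U start]: least fixpoint, start Z0 = Sat(start) = {s1, s3}, add states in Sat(crit) with every successor in Z. Z1 = {s1, s3, s4}; fixed.
Sat(A[crit U start]) = {s1, s3, s4}
|Sat(A[crit U start])| = |{s1, s3, s4}| = 3.

3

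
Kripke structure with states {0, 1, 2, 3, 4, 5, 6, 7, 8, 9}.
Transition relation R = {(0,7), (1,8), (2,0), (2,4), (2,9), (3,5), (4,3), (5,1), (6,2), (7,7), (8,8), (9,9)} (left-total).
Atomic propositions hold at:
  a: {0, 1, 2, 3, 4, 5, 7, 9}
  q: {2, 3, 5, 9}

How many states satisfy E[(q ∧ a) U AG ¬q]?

7

Sat(q ∧ a) = {2, 3, 5, 9}
Sat(¬q) = {0, 1, 4, 6, 7, 8}
AG ¬q: greatest fixpoint, start Z0 = {0, 1, 4, 6, 7, 8}, keep only states in Sat with every successor in Z. Z1 = {0, 1, 7, 8}; fixed.
Sat(AG ¬q) = {0, 1, 7, 8}
E[(q ∧ a) U AG ¬q]: least fixpoint, start Z0 = Sat(AG ¬q) = {0, 1, 7, 8}, add states in Sat(q ∧ a) with some successor in Z. Z1 = {0, 1, 2, 5, 7, 8}; Z2 = {0, 1, 2, 3, 5, 7, 8}; fixed.
Sat(E[(q ∧ a) U AG ¬q]) = {0, 1, 2, 3, 5, 7, 8}
|Sat(E[(q ∧ a) U AG ¬q])| = |{0, 1, 2, 3, 5, 7, 8}| = 7.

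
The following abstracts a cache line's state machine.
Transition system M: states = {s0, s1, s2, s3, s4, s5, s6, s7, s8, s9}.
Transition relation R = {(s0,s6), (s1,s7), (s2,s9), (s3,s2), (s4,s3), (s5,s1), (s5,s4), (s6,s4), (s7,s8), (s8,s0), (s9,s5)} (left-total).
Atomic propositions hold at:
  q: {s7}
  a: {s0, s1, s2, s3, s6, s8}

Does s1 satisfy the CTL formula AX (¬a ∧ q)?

Yes

Sat(¬a) = {s4, s5, s7, s9}
Sat(¬a ∧ q) = {s7}
Sat(AX (¬a ∧ q)) = {s : every successor in {s7}} = {s1}
s1 ∈ Sat(AX (¬a ∧ q)) = {s1}, so the formula holds at s1.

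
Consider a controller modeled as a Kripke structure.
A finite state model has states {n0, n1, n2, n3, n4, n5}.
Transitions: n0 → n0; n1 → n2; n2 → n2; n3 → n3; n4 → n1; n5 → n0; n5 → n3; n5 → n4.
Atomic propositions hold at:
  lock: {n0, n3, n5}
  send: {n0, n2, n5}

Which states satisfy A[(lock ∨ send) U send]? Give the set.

Sat(lock ∨ send) = {n0, n2, n3, n5}
A[(lock ∨ send) U send]: least fixpoint, start Z0 = Sat(send) = {n0, n2, n5}, add states in Sat(lock ∨ send) with every successor in Z. Already a fixed point.
Sat(A[(lock ∨ send) U send]) = {n0, n2, n5}

{n0, n2, n5}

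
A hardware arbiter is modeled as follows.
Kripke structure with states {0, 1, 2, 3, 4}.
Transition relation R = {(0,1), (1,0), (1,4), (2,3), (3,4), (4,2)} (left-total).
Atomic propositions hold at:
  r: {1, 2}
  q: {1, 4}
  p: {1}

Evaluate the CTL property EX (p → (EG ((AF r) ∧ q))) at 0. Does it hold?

No

AF r: least fixpoint, start Z0 = {1, 2}, add states with every successor in Z. Z1 = {0, 1, 2, 4}; Z2 = {0, 1, 2, 3, 4}; fixed.
Sat(AF r) = {0, 1, 2, 3, 4}
Sat((AF r) ∧ q) = {1, 4}
EG ((AF r) ∧ q): greatest fixpoint, start Z0 = {1, 4}, keep only states in Sat with some successor in Z. Z1 = {1}; Z2 = ∅; fixed.
Sat(EG ((AF r) ∧ q)) = ∅
Sat(p → (EG ((AF r) ∧ q))) = {0, 2, 3, 4}
Sat(EX (p → (EG ((AF r) ∧ q)))) = {s : some successor in {0, 2, 3, 4}} = {1, 2, 3, 4}
0 ∉ Sat(EX (p → (EG ((AF r) ∧ q)))) = {1, 2, 3, 4}, so the formula does not hold at 0.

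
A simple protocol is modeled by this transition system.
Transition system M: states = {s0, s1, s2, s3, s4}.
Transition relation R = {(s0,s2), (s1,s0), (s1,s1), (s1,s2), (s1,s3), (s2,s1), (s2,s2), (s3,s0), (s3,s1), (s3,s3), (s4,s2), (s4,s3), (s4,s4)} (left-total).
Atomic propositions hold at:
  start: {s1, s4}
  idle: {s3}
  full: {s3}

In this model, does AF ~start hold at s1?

No

Sat(~start) = {s0, s2, s3}
AF ~start: least fixpoint, start Z0 = {s0, s2, s3}, add states with every successor in Z. Already a fixed point.
Sat(AF ~start) = {s0, s2, s3}
s1 ∉ Sat(AF ~start) = {s0, s2, s3}, so the formula does not hold at s1.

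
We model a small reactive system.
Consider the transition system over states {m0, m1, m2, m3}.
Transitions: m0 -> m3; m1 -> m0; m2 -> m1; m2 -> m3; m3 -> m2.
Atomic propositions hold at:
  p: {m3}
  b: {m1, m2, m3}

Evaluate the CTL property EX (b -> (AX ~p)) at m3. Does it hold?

Sat(~p) = {m0, m1, m2}
Sat(AX ~p) = {s : every successor in {m0, m1, m2}} = {m1, m3}
Sat(b -> (AX ~p)) = {m0, m1, m3}
Sat(EX (b -> (AX ~p))) = {s : some successor in {m0, m1, m3}} = {m0, m1, m2}
m3 ∉ Sat(EX (b -> (AX ~p))) = {m0, m1, m2}, so the formula does not hold at m3.

No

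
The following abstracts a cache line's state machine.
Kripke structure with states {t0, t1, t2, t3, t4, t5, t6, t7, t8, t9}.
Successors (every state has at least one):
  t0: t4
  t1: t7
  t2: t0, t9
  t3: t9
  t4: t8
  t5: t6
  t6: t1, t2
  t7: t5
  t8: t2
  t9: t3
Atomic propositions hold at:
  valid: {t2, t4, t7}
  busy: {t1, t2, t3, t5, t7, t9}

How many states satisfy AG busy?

AG busy: greatest fixpoint, start Z0 = {t1, t2, t3, t5, t7, t9}, keep only states in Sat with every successor in Z. Z1 = {t1, t3, t7, t9}; Z2 = {t1, t3, t9}; Z3 = {t3, t9}; fixed.
Sat(AG busy) = {t3, t9}
|Sat(AG busy)| = |{t3, t9}| = 2.

2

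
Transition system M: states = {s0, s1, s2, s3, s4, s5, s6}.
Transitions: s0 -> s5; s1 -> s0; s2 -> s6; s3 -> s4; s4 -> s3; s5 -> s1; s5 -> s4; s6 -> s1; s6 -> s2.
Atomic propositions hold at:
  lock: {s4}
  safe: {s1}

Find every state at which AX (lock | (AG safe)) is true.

AG safe: greatest fixpoint, start Z0 = {s1}, keep only states in Sat with every successor in Z. Z1 = ∅; fixed.
Sat(AG safe) = ∅
Sat(lock | (AG safe)) = {s4}
Sat(AX (lock | (AG safe))) = {s : every successor in {s4}} = {s3}

{s3}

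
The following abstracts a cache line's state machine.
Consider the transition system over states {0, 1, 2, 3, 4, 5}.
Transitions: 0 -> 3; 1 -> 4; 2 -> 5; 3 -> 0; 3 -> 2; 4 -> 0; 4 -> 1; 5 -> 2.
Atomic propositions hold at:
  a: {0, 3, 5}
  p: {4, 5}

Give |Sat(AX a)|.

2

Sat(AX a) = {s : every successor in {0, 3, 5}} = {0, 2}
|Sat(AX a)| = |{0, 2}| = 2.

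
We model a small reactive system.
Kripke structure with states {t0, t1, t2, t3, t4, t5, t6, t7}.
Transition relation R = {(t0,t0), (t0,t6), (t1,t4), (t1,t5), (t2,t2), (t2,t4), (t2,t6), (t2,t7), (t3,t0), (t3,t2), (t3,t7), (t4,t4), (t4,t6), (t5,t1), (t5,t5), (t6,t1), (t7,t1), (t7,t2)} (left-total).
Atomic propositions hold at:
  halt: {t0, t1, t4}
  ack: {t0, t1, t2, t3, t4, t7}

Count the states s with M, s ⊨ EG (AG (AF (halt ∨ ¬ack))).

Sat(¬ack) = {t5, t6}
Sat(halt ∨ ¬ack) = {t0, t1, t4, t5, t6}
AF (halt ∨ ¬ack): least fixpoint, start Z0 = {t0, t1, t4, t5, t6}, add states with every successor in Z. Already a fixed point.
Sat(AF (halt ∨ ¬ack)) = {t0, t1, t4, t5, t6}
AG (AF (halt ∨ ¬ack)): greatest fixpoint, start Z0 = {t0, t1, t4, t5, t6}, keep only states in Sat with every successor in Z. Already a fixed point.
Sat(AG (AF (halt ∨ ¬ack))) = {t0, t1, t4, t5, t6}
EG (AG (AF (halt ∨ ¬ack))): greatest fixpoint, start Z0 = {t0, t1, t4, t5, t6}, keep only states in Sat with some successor in Z. Already a fixed point.
Sat(EG (AG (AF (halt ∨ ¬ack)))) = {t0, t1, t4, t5, t6}
|Sat(EG (AG (AF (halt ∨ ¬ack))))| = |{t0, t1, t4, t5, t6}| = 5.

5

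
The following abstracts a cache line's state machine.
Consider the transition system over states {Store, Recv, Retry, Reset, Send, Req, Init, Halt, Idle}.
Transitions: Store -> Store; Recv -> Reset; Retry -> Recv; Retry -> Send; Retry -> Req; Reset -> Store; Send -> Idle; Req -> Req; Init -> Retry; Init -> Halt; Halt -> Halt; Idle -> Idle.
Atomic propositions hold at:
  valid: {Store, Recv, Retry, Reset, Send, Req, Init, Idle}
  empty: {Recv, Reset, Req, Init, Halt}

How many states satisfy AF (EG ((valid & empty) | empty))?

3

Sat(valid & empty) = {Recv, Reset, Req, Init}
Sat((valid & empty) | empty) = {Recv, Reset, Req, Init, Halt}
EG ((valid & empty) | empty): greatest fixpoint, start Z0 = {Recv, Reset, Req, Init, Halt}, keep only states in Sat with some successor in Z. Z1 = {Recv, Req, Init, Halt}; Z2 = {Req, Init, Halt}; fixed.
Sat(EG ((valid & empty) | empty)) = {Req, Init, Halt}
AF (EG ((valid & empty) | empty)): least fixpoint, start Z0 = {Req, Init, Halt}, add states with every successor in Z. Already a fixed point.
Sat(AF (EG ((valid & empty) | empty))) = {Req, Init, Halt}
|Sat(AF (EG ((valid & empty) | empty)))| = |{Req, Init, Halt}| = 3.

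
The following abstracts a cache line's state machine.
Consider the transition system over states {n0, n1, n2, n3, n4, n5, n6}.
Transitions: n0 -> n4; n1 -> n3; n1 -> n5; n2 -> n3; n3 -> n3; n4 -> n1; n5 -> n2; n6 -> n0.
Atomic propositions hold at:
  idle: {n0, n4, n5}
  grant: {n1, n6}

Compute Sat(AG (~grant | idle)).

{n2, n3, n5}

Sat(~grant) = {n0, n2, n3, n4, n5}
Sat(~grant | idle) = {n0, n2, n3, n4, n5}
AG (~grant | idle): greatest fixpoint, start Z0 = {n0, n2, n3, n4, n5}, keep only states in Sat with every successor in Z. Z1 = {n0, n2, n3, n5}; Z2 = {n2, n3, n5}; fixed.
Sat(AG (~grant | idle)) = {n2, n3, n5}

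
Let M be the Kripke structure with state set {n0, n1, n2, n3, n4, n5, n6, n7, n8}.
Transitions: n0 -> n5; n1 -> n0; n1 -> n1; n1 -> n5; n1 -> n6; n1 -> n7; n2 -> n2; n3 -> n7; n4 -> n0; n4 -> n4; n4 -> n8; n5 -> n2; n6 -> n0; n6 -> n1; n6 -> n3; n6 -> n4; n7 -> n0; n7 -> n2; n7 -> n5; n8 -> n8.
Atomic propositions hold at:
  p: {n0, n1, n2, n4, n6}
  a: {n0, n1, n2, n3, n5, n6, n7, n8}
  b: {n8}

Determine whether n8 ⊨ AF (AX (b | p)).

Sat(b | p) = {n0, n1, n2, n4, n6, n8}
Sat(AX (b | p)) = {s : every successor in {n0, n1, n2, n4, n6, n8}} = {n2, n4, n5, n8}
AF (AX (b | p)): least fixpoint, start Z0 = {n2, n4, n5, n8}, add states with every successor in Z. Z1 = {n0, n2, n4, n5, n8}; Z2 = {n0, n2, n4, n5, n7, n8}; Z3 = {n0, n2, n3, n4, n5, n7, n8}; fixed.
Sat(AF (AX (b | p))) = {n0, n2, n3, n4, n5, n7, n8}
n8 ∈ Sat(AF (AX (b | p))) = {n0, n2, n3, n4, n5, n7, n8}, so the formula holds at n8.

Yes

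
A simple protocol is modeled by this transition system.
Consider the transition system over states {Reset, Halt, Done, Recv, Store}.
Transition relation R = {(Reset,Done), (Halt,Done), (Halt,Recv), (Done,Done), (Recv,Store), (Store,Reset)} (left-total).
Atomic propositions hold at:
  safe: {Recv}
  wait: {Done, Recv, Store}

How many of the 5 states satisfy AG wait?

AG wait: greatest fixpoint, start Z0 = {Done, Recv, Store}, keep only states in Sat with every successor in Z. Z1 = {Done, Recv}; Z2 = {Done}; fixed.
Sat(AG wait) = {Done}
|Sat(AG wait)| = |{Done}| = 1.

1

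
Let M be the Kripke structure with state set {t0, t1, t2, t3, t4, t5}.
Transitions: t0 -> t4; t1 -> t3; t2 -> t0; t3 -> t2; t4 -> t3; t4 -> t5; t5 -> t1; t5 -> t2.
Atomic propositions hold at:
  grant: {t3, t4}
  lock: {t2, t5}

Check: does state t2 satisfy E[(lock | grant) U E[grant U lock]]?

Sat(lock | grant) = {t2, t3, t4, t5}
E[grant U lock]: least fixpoint, start Z0 = Sat(lock) = {t2, t5}, add states in Sat(grant) with some successor in Z. Z1 = {t2, t3, t4, t5}; fixed.
Sat(E[grant U lock]) = {t2, t3, t4, t5}
E[(lock | grant) U E[grant U lock]]: least fixpoint, start Z0 = Sat(E[grant U lock]) = {t2, t3, t4, t5}, add states in Sat(lock | grant) with some successor in Z. Already a fixed point.
Sat(E[(lock | grant) U E[grant U lock]]) = {t2, t3, t4, t5}
t2 ∈ Sat(E[(lock | grant) U E[grant U lock]]) = {t2, t3, t4, t5}, so the formula holds at t2.

Yes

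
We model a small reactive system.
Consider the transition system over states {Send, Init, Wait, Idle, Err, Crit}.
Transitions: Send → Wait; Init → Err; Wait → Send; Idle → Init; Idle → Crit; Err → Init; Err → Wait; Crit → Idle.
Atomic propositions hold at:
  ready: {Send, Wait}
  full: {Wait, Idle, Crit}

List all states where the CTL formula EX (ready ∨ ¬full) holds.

Sat(¬full) = {Send, Init, Err}
Sat(ready ∨ ¬full) = {Send, Init, Wait, Err}
Sat(EX (ready ∨ ¬full)) = {s : some successor in {Send, Init, Wait, Err}} = {Send, Init, Wait, Idle, Err}

{Send, Init, Wait, Idle, Err}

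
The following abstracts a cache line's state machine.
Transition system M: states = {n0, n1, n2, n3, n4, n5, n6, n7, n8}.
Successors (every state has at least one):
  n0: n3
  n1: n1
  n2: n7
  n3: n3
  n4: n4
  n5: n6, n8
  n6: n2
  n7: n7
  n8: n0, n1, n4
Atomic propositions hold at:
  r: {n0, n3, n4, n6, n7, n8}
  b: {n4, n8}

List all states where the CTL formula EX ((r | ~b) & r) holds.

Sat(~b) = {n0, n1, n2, n3, n5, n6, n7}
Sat(r | ~b) = {n0, n1, n2, n3, n4, n5, n6, n7, n8}
Sat((r | ~b) & r) = {n0, n3, n4, n6, n7, n8}
Sat(EX ((r | ~b) & r)) = {s : some successor in {n0, n3, n4, n6, n7, n8}} = {n0, n2, n3, n4, n5, n7, n8}

{n0, n2, n3, n4, n5, n7, n8}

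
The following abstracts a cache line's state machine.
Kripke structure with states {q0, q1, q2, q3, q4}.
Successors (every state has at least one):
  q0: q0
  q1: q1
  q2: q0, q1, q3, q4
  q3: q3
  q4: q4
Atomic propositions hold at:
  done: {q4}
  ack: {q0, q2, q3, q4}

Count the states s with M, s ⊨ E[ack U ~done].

Sat(~done) = {q0, q1, q2, q3}
E[ack U ~done]: least fixpoint, start Z0 = Sat(~done) = {q0, q1, q2, q3}, add states in Sat(ack) with some successor in Z. Already a fixed point.
Sat(E[ack U ~done]) = {q0, q1, q2, q3}
|Sat(E[ack U ~done])| = |{q0, q1, q2, q3}| = 4.

4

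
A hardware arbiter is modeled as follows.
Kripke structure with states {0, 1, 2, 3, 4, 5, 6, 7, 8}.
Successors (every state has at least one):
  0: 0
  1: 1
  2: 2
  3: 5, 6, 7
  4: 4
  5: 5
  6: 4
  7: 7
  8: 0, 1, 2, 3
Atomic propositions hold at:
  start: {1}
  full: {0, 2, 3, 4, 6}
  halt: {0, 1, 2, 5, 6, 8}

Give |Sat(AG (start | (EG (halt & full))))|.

Sat(halt & full) = {0, 2, 6}
EG (halt & full): greatest fixpoint, start Z0 = {0, 2, 6}, keep only states in Sat with some successor in Z. Z1 = {0, 2}; fixed.
Sat(EG (halt & full)) = {0, 2}
Sat(start | (EG (halt & full))) = {0, 1, 2}
AG (start | (EG (halt & full))): greatest fixpoint, start Z0 = {0, 1, 2}, keep only states in Sat with every successor in Z. Already a fixed point.
Sat(AG (start | (EG (halt & full)))) = {0, 1, 2}
|Sat(AG (start | (EG (halt & full))))| = |{0, 1, 2}| = 3.

3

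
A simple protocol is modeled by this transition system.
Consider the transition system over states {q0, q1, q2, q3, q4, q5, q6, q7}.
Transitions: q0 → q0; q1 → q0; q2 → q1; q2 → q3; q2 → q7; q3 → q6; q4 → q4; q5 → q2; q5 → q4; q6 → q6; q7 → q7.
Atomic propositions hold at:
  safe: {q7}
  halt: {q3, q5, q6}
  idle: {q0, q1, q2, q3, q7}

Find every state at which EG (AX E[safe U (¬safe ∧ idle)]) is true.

Sat(¬safe) = {q0, q1, q2, q3, q4, q5, q6}
Sat(¬safe ∧ idle) = {q0, q1, q2, q3}
E[safe U (¬safe ∧ idle)]: least fixpoint, start Z0 = Sat((¬safe ∧ idle)) = {q0, q1, q2, q3}, add states in Sat(safe) with some successor in Z. Already a fixed point.
Sat(E[safe U (¬safe ∧ idle)]) = {q0, q1, q2, q3}
Sat(AX E[safe U (¬safe ∧ idle)]) = {s : every successor in {q0, q1, q2, q3}} = {q0, q1}
EG (AX E[safe U (¬safe ∧ idle)]): greatest fixpoint, start Z0 = {q0, q1}, keep only states in Sat with some successor in Z. Already a fixed point.
Sat(EG (AX E[safe U (¬safe ∧ idle)])) = {q0, q1}

{q0, q1}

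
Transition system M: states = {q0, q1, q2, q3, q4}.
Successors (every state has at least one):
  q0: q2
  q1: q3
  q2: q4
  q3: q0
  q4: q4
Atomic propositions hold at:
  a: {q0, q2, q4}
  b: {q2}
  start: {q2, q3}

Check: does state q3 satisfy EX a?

Sat(EX a) = {s : some successor in {q0, q2, q4}} = {q0, q2, q3, q4}
q3 ∈ Sat(EX a) = {q0, q2, q3, q4}, so the formula holds at q3.

Yes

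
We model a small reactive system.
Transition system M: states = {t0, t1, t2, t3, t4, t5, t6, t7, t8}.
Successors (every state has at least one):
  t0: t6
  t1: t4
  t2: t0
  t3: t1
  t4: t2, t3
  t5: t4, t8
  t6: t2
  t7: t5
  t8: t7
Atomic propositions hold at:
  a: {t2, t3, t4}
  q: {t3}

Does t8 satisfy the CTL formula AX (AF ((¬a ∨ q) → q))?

Sat(¬a) = {t0, t1, t5, t6, t7, t8}
Sat(¬a ∨ q) = {t0, t1, t3, t5, t6, t7, t8}
Sat((¬a ∨ q) → q) = {t2, t3, t4}
AF ((¬a ∨ q) → q): least fixpoint, start Z0 = {t2, t3, t4}, add states with every successor in Z. Z1 = {t1, t2, t3, t4, t6}; Z2 = {t0, t1, t2, t3, t4, t6}; fixed.
Sat(AF ((¬a ∨ q) → q)) = {t0, t1, t2, t3, t4, t6}
Sat(AX (AF ((¬a ∨ q) → q))) = {s : every successor in {t0, t1, t2, t3, t4, t6}} = {t0, t1, t2, t3, t4, t6}
t8 ∉ Sat(AX (AF ((¬a ∨ q) → q))) = {t0, t1, t2, t3, t4, t6}, so the formula does not hold at t8.

No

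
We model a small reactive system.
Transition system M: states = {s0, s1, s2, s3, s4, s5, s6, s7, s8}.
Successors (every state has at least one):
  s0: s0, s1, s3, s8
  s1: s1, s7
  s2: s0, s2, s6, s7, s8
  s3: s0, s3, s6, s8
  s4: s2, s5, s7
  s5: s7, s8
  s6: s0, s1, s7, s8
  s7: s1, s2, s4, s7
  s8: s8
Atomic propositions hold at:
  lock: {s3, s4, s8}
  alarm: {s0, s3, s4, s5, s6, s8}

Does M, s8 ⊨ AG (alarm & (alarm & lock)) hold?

Sat(alarm & lock) = {s3, s4, s8}
Sat(alarm & (alarm & lock)) = {s3, s4, s8}
AG (alarm & (alarm & lock)): greatest fixpoint, start Z0 = {s3, s4, s8}, keep only states in Sat with every successor in Z. Z1 = {s8}; fixed.
Sat(AG (alarm & (alarm & lock))) = {s8}
s8 ∈ Sat(AG (alarm & (alarm & lock))) = {s8}, so the formula holds at s8.

Yes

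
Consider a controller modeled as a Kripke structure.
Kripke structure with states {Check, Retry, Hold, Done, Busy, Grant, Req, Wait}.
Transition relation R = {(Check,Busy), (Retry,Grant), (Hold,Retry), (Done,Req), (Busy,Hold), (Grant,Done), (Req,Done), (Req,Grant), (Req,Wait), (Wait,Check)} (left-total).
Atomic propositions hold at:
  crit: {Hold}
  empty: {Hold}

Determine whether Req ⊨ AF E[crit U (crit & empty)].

No

Sat(crit & empty) = {Hold}
E[crit U (crit & empty)]: least fixpoint, start Z0 = Sat((crit & empty)) = {Hold}, add states in Sat(crit) with some successor in Z. Already a fixed point.
Sat(E[crit U (crit & empty)]) = {Hold}
AF E[crit U (crit & empty)]: least fixpoint, start Z0 = {Hold}, add states with every successor in Z. Z1 = {Hold, Busy}; Z2 = {Check, Hold, Busy}; Z3 = {Check, Hold, Busy, Wait}; fixed.
Sat(AF E[crit U (crit & empty)]) = {Check, Hold, Busy, Wait}
Req ∉ Sat(AF E[crit U (crit & empty)]) = {Check, Hold, Busy, Wait}, so the formula does not hold at Req.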